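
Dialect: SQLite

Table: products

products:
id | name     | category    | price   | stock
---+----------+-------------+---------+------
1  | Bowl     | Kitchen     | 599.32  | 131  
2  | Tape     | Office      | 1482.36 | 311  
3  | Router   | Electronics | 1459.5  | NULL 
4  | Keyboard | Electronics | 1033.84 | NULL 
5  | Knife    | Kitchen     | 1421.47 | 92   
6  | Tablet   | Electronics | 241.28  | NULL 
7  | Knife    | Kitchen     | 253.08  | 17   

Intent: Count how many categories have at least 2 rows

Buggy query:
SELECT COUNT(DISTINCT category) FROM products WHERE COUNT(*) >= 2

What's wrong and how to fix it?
Bug: WHERE filters individual rows, not groups, so a group-level COUNT is invalid there

Fix: Group first with HAVING COUNT(*) >= 2, then COUNT the resulting groups

Corrected query:
SELECT COUNT(*) FROM (SELECT category FROM products GROUP BY category HAVING COUNT(*) >= 2)

Result:
COUNT(*)
--------
2       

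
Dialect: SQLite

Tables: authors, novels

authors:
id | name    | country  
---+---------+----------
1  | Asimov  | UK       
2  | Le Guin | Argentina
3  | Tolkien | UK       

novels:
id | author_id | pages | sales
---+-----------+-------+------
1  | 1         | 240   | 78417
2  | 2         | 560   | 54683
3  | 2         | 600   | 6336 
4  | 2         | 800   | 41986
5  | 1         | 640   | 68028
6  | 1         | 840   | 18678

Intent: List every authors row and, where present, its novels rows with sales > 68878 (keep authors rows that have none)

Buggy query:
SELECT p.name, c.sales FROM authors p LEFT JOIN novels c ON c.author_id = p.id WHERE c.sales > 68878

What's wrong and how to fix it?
Bug: Filtering c.sales in WHERE discards the NULL rows produced by LEFT JOIN, turning it into an inner join

Fix: Move the right-table condition into the ON clause so unmatched parents are kept

Corrected query:
SELECT p.name, c.sales FROM authors p LEFT JOIN novels c ON c.author_id = p.id AND c.sales > 68878

Result:
name    | sales
--------+------
Asimov  | 78417
Le Guin | NULL 
Tolkien | NULL 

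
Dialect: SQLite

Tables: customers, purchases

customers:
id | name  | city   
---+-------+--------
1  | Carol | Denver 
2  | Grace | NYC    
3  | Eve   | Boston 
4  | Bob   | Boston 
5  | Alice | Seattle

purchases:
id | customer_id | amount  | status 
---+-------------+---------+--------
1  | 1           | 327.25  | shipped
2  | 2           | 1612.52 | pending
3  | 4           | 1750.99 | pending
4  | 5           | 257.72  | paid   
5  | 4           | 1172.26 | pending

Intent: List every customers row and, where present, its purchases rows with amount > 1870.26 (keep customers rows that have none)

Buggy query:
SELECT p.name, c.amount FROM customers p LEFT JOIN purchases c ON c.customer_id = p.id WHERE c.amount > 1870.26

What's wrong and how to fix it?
Bug: Filtering c.amount in WHERE discards the NULL rows produced by LEFT JOIN, turning it into an inner join

Fix: Move the right-table condition into the ON clause so unmatched parents are kept

Corrected query:
SELECT p.name, c.amount FROM customers p LEFT JOIN purchases c ON c.customer_id = p.id AND c.amount > 1870.26

Result:
name  | amount
------+-------
Carol | NULL  
Grace | NULL  
Eve   | NULL  
Bob   | NULL  
Alice | NULL  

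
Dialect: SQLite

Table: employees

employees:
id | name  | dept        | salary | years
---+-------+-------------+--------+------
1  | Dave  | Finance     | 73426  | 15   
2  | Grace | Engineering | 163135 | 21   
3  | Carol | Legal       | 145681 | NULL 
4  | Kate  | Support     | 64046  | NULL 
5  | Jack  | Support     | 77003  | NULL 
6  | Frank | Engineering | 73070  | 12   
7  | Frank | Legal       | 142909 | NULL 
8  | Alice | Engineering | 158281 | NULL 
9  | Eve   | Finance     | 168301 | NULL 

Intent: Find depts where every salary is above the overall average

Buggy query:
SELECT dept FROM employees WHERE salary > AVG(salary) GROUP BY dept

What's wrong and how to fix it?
Bug: WHERE evaluates per row before aggregation, so AVG() is unavailable

Fix: Use a subquery for AVG and a HAVING MIN(...) filter so the condition holds for every row in the group

Corrected query:
SELECT dept FROM employees GROUP BY dept HAVING MIN(salary) > (SELECT AVG(salary) FROM employees)

Result:
dept 
-----
Legal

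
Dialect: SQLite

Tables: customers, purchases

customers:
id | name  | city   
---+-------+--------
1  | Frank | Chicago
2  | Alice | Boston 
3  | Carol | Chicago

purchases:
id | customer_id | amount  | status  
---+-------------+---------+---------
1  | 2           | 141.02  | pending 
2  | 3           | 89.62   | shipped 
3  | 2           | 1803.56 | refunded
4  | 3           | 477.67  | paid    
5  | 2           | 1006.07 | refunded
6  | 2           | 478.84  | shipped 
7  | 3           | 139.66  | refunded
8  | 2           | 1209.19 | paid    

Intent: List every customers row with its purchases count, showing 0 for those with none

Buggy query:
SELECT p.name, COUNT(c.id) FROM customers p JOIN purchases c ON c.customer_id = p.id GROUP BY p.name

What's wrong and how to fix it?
Bug: INNER JOIN drops customers rows that have no matching purchases rows

Fix: Switch to LEFT JOIN to retain unmatched parent rows

Corrected query:
SELECT p.name, COUNT(c.id) FROM customers p LEFT JOIN purchases c ON c.customer_id = p.id GROUP BY p.name

Result:
name  | COUNT(c.id)
------+------------
Alice | 5          
Carol | 3          
Frank | 0          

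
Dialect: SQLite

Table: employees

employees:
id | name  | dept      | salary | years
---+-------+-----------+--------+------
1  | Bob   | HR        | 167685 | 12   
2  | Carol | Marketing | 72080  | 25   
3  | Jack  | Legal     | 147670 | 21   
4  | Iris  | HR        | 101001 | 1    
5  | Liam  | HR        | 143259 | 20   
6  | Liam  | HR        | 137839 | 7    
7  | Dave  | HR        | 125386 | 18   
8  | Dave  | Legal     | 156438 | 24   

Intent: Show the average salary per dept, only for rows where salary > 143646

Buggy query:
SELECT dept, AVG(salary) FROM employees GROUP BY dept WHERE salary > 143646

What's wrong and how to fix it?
Bug: WHERE cannot follow GROUP BY

Fix: Move the WHERE clause before GROUP BY

Corrected query:
SELECT dept, AVG(salary) FROM employees WHERE salary > 143646 GROUP BY dept

Result:
dept  | AVG(salary)
------+------------
HR    | 167685     
Legal | 152054     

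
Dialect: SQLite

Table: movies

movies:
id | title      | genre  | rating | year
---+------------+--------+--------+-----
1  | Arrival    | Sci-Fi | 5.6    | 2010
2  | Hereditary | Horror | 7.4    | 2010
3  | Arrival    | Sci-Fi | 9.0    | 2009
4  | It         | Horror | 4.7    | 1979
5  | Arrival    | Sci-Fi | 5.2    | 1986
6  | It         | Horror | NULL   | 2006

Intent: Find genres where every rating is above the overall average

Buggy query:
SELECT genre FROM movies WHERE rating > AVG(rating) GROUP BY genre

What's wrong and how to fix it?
Bug: WHERE evaluates per row before aggregation, so AVG() is unavailable

Fix: Use a subquery for AVG and a HAVING MIN(...) filter so the condition holds for every row in the group

Corrected query:
SELECT genre FROM movies GROUP BY genre HAVING MIN(rating) > (SELECT AVG(rating) FROM movies)

Result:
(no rows)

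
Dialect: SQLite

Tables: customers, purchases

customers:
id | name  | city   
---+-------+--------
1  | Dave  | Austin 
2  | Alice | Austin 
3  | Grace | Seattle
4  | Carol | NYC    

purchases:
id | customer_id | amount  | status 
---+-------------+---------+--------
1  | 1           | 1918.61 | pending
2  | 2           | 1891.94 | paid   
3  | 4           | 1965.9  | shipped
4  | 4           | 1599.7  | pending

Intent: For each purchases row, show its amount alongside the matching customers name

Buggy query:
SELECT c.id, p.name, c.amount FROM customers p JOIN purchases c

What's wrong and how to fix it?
Bug: Missing join condition: each purchases row is matched to all customers rows instead of just its own

Fix: Add ON c.customer_id = p.id to the JOIN

Corrected query:
SELECT c.id, p.name, c.amount FROM customers p JOIN purchases c ON c.customer_id = p.id

Result:
id | name  | amount 
---+-------+--------
1  | Dave  | 1918.61
2  | Alice | 1891.94
3  | Carol | 1965.9 
4  | Carol | 1599.7 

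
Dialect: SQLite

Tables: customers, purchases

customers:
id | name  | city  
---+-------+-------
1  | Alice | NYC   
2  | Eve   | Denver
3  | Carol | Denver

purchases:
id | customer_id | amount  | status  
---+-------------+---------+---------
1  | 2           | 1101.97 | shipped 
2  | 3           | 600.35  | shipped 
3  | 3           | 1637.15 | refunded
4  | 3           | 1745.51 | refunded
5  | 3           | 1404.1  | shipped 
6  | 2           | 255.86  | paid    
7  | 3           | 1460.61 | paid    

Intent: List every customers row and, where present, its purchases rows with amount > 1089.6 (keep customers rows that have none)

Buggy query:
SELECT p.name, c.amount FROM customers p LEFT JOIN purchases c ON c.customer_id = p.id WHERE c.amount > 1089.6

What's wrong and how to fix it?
Bug: Filtering c.amount in WHERE discards the NULL rows produced by LEFT JOIN, turning it into an inner join

Fix: Put 'c.amount > 1089.6' in the JOIN's ON clause instead of WHERE

Corrected query:
SELECT p.name, c.amount FROM customers p LEFT JOIN purchases c ON c.customer_id = p.id AND c.amount > 1089.6

Result:
name  | amount 
------+--------
Alice | NULL   
Eve   | 1101.97
Carol | 1404.1 
Carol | 1460.61
Carol | 1637.15
Carol | 1745.51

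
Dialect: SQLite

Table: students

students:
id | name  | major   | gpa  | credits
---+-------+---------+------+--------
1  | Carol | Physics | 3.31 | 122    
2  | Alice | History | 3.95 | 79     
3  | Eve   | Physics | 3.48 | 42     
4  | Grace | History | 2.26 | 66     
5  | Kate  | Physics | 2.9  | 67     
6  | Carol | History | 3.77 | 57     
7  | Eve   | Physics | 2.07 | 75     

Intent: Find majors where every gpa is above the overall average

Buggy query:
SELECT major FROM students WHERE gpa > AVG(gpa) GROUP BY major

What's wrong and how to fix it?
Bug: WHERE evaluates per row before aggregation, so AVG() is unavailable

Fix: Compute the overall average in a scalar subquery and compare each group's MIN against it in HAVING

Corrected query:
SELECT major FROM students GROUP BY major HAVING MIN(gpa) > (SELECT AVG(gpa) FROM students)

Result:
(no rows)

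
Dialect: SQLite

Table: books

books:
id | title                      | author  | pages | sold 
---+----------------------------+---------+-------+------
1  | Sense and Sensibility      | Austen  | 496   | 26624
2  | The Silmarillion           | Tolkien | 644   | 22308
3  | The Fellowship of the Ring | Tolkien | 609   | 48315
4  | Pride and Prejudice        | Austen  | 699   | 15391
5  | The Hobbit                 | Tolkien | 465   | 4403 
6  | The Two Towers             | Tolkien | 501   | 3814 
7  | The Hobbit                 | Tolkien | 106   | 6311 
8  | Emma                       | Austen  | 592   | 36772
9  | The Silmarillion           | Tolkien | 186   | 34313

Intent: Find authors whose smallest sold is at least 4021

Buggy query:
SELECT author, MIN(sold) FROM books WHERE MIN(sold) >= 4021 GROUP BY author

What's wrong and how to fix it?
Bug: Aggregates like MIN are computed per group after WHERE runs

Fix: Replace WHERE with HAVING after the GROUP BY

Corrected query:
SELECT author, MIN(sold) FROM books GROUP BY author HAVING MIN(sold) >= 4021

Result:
author | MIN(sold)
-------+----------
Austen | 15391    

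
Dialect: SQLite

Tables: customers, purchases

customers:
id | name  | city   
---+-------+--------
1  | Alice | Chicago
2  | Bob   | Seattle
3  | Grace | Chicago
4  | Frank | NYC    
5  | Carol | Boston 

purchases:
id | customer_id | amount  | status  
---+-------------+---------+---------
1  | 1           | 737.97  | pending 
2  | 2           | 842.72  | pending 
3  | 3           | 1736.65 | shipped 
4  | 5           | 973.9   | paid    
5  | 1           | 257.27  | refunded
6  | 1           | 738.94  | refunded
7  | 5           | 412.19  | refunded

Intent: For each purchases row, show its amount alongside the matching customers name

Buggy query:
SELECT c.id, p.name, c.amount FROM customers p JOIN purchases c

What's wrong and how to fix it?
Bug: Missing join condition: each purchases row is matched to all customers rows instead of just its own

Fix: Add ON c.customer_id = p.id to the JOIN

Corrected query:
SELECT c.id, p.name, c.amount FROM customers p JOIN purchases c ON c.customer_id = p.id

Result:
id | name  | amount 
---+-------+--------
1  | Alice | 737.97 
2  | Bob   | 842.72 
3  | Grace | 1736.65
4  | Carol | 973.9  
5  | Alice | 257.27 
6  | Alice | 738.94 
7  | Carol | 412.19 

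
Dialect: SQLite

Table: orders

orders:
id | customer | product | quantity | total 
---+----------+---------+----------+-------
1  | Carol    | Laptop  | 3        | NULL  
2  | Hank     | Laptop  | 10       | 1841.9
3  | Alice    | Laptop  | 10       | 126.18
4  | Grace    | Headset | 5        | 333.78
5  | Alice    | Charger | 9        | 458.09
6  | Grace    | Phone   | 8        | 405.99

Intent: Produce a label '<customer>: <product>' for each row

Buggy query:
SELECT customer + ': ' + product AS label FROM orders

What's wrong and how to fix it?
Bug: SQLite uses || for string concatenation; + coerces text to numbers (yielding 0)

Fix: Replace + with || to concatenate text

Corrected query:
SELECT customer || ': ' || product AS label FROM orders

Result:
label         
--------------
Carol: Laptop 
Hank: Laptop  
Alice: Laptop 
Grace: Headset
Alice: Charger
Grace: Phone  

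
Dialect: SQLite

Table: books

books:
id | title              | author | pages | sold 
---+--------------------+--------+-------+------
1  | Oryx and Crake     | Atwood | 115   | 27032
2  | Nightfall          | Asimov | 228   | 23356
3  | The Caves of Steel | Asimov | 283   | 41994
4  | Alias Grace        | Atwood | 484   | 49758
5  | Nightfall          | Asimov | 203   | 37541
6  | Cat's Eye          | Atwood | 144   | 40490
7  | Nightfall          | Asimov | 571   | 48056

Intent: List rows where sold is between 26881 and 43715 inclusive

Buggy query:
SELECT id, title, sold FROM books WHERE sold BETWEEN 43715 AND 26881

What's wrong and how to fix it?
Bug: The bounds are reversed; BETWEEN a AND b requires a <= b to match anything

Fix: Swap the bounds so the smaller value comes first

Corrected query:
SELECT id, title, sold FROM books WHERE sold BETWEEN 26881 AND 43715

Result:
id | title              | sold 
---+--------------------+------
1  | Oryx and Crake     | 27032
3  | The Caves of Steel | 41994
5  | Nightfall          | 37541
6  | Cat's Eye          | 40490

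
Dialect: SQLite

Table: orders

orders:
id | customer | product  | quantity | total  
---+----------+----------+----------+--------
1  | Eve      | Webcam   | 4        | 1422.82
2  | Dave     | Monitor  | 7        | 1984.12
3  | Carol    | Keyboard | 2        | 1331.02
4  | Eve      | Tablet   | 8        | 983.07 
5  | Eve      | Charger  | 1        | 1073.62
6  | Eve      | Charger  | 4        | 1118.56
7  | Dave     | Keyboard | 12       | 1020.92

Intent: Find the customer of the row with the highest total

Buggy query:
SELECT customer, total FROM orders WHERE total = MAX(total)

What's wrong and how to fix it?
Bug: MAX(total) is an aggregate and cannot be used directly in WHERE

Fix: Use a subquery: WHERE total = (SELECT MAX(total) FROM orders)

Corrected query:
SELECT customer, total FROM orders WHERE total = (SELECT MAX(total) FROM orders)

Result:
customer | total  
---------+--------
Dave     | 1984.12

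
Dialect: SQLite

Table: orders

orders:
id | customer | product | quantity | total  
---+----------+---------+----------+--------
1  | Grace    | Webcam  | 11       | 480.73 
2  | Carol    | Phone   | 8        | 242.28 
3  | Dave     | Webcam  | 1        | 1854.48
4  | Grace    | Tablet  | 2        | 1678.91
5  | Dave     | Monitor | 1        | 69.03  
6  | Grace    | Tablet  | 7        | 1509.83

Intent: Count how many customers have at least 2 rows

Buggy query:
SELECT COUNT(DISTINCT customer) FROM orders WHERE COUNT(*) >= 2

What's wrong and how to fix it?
Bug: WHERE filters individual rows, not groups, so a group-level COUNT is invalid there

Fix: Use a subquery that GROUPs and filters with HAVING, then count its rows

Corrected query:
SELECT COUNT(*) FROM (SELECT customer FROM orders GROUP BY customer HAVING COUNT(*) >= 2)

Result:
COUNT(*)
--------
2       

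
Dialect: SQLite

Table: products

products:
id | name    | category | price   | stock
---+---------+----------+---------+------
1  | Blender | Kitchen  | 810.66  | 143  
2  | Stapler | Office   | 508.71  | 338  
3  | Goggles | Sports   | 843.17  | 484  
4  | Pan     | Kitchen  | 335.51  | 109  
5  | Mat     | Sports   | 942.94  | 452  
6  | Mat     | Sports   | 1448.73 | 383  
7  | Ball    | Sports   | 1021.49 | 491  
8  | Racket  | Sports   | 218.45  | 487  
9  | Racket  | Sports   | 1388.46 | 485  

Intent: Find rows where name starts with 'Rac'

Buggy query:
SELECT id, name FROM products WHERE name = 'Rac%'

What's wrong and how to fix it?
Bug: Wildcards only work with LIKE; '=' treats '%' as a literal character

Fix: Replace '=' with LIKE so 'Rac%' is treated as a pattern

Corrected query:
SELECT id, name FROM products WHERE name LIKE 'Rac%'

Result:
id | name  
---+-------
8  | Racket
9  | Racket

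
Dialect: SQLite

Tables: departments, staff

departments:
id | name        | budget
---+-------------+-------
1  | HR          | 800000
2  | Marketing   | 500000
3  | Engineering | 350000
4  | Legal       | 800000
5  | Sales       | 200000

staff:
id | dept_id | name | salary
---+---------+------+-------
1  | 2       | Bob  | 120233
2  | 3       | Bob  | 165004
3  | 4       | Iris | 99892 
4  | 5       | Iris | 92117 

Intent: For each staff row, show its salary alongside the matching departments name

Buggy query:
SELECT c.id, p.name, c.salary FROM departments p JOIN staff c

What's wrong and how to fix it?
Bug: Missing join condition: each staff row is matched to all departments rows instead of just its own

Fix: Add ON c.dept_id = p.id to the JOIN

Corrected query:
SELECT c.id, p.name, c.salary FROM departments p JOIN staff c ON c.dept_id = p.id

Result:
id | name        | salary
---+-------------+-------
1  | Marketing   | 120233
2  | Engineering | 165004
3  | Legal       | 99892 
4  | Sales       | 92117 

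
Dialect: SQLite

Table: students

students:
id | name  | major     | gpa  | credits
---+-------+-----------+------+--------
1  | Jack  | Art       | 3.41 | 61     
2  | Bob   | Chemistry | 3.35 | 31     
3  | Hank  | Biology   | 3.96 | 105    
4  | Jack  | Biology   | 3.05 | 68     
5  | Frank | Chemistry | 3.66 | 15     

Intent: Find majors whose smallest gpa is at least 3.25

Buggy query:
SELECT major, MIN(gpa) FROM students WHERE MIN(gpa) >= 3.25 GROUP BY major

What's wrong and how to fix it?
Bug: MIN() in WHERE is a misuse of aggregate

Fix: Replace WHERE with HAVING after the GROUP BY

Corrected query:
SELECT major, MIN(gpa) FROM students GROUP BY major HAVING MIN(gpa) >= 3.25

Result:
major     | MIN(gpa)
----------+---------
Art       | 3.41    
Chemistry | 3.35    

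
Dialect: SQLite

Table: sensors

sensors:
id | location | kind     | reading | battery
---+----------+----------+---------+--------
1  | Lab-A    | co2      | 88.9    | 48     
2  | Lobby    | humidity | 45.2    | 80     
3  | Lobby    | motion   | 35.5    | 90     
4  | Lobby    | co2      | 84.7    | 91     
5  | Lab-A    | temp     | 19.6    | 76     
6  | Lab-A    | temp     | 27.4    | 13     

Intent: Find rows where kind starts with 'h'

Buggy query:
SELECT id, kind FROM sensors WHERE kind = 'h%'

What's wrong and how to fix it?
Bug: Wildcards only work with LIKE; '=' treats '%' as a literal character

Fix: Replace '=' with LIKE so 'h%' is treated as a pattern

Corrected query:
SELECT id, kind FROM sensors WHERE kind LIKE 'h%'

Result:
id | kind    
---+---------
2  | humidity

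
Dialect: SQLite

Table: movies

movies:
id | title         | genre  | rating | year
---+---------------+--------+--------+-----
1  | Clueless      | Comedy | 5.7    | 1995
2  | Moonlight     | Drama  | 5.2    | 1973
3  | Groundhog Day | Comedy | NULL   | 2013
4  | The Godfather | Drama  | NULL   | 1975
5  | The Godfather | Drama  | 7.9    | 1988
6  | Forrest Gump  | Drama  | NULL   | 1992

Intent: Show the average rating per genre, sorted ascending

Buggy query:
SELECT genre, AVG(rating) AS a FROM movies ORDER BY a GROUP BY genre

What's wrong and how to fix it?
Bug: ORDER BY appears before GROUP BY; SQL clause order requires GROUP BY first

Fix: Move ORDER BY to the end, after GROUP BY

Corrected query:
SELECT genre, AVG(rating) AS a FROM movies GROUP BY genre ORDER BY a

Result:
genre  | a   
-------+-----
Comedy | 5.7 
Drama  | 6.55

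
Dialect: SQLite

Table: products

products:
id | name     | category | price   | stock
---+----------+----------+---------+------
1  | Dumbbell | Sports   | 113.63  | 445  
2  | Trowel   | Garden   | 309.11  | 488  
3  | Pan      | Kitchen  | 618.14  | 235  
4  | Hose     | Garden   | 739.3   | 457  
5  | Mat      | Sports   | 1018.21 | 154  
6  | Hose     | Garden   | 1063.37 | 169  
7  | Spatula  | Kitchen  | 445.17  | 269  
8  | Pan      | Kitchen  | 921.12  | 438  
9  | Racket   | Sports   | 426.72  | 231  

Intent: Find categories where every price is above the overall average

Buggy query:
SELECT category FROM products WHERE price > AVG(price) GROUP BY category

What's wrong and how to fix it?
Bug: AVG() is an aggregate; it can't sit directly in WHERE

Fix: Compute the overall average in a scalar subquery and compare each group's MIN against it in HAVING

Corrected query:
SELECT category FROM products GROUP BY category HAVING MIN(price) > (SELECT AVG(price) FROM products)

Result:
(no rows)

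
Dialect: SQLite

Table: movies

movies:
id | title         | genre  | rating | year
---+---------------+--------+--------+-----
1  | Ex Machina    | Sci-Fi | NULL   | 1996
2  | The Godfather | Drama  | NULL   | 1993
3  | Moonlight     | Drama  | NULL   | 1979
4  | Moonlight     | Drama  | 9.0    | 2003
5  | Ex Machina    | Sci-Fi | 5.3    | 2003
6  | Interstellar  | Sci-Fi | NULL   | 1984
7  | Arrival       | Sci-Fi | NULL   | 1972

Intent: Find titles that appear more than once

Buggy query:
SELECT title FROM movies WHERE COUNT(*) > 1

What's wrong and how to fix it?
Bug: COUNT(*) is an aggregate and cannot be used in WHERE

Fix: Group first, then use HAVING for the count condition

Corrected query:
SELECT title FROM movies GROUP BY title HAVING COUNT(*) > 1

Result:
title     
----------
Ex Machina
Moonlight 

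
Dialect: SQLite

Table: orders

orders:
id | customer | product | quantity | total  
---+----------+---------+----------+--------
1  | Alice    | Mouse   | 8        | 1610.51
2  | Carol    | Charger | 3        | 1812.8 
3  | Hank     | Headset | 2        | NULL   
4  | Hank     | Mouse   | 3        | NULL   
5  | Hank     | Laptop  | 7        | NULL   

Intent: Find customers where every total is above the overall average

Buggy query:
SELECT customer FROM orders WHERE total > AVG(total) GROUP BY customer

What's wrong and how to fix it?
Bug: WHERE evaluates per row before aggregation, so AVG() is unavailable

Fix: Use a subquery for AVG and a HAVING MIN(...) filter so the condition holds for every row in the group

Corrected query:
SELECT customer FROM orders GROUP BY customer HAVING MIN(total) > (SELECT AVG(total) FROM orders)

Result:
customer
--------
Carol   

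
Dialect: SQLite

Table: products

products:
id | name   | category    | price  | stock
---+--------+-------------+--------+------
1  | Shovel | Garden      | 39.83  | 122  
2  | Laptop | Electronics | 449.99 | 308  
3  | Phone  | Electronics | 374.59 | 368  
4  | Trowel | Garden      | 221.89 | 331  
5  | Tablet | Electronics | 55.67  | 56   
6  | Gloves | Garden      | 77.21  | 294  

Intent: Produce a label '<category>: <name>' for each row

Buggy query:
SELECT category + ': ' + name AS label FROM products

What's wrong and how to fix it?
Bug: '+' is numeric addition; on text columns SQLite converts them to 0 instead of concatenating

Fix: Use the || operator for string concatenation

Corrected query:
SELECT category || ': ' || name AS label FROM products

Result:
label              
-------------------
Garden: Shovel     
Electronics: Laptop
Electronics: Phone 
Garden: Trowel     
Electronics: Tablet
Garden: Gloves     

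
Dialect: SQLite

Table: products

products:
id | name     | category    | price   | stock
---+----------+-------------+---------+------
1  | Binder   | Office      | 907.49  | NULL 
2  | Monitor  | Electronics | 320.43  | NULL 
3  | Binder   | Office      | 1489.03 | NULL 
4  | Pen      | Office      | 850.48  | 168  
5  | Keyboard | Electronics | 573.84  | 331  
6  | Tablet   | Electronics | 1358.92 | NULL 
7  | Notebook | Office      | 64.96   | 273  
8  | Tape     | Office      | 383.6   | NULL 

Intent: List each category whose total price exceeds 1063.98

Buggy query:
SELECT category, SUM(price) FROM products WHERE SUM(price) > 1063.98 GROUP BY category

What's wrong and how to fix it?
Bug: Aggregate functions cannot appear in a WHERE clause

Fix: Use HAVING (which filters groups after aggregation) instead of WHERE

Corrected query:
SELECT category, SUM(price) FROM products GROUP BY category HAVING SUM(price) > 1063.98

Result:
category    | SUM(price)
------------+-----------
Electronics | 2253.19   
Office      | 3695.56   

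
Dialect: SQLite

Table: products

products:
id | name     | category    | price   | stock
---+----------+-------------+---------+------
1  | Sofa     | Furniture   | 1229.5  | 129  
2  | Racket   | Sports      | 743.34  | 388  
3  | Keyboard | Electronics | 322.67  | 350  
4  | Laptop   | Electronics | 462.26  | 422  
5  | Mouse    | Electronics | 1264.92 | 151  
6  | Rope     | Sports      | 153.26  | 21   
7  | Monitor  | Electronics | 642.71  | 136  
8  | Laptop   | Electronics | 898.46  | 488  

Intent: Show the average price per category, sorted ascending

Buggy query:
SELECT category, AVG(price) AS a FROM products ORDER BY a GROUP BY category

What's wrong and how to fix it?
Bug: GROUP BY must precede ORDER BY

Fix: Reorder: SELECT … FROM … GROUP BY … ORDER BY …

Corrected query:
SELECT category, AVG(price) AS a FROM products GROUP BY category ORDER BY a

Result:
category    | a      
------------+--------
Sports      | 448.3  
Electronics | 718.204
Furniture   | 1229.5 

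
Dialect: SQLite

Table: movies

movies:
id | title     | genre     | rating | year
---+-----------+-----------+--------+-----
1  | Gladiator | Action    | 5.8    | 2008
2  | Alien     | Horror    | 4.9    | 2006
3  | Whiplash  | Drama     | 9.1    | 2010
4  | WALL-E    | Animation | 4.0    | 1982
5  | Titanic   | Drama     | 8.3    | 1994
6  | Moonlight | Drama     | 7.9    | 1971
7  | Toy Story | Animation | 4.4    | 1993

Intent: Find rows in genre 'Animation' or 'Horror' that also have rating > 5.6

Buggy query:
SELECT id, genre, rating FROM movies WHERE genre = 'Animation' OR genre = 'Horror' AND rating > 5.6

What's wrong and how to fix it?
Bug: AND binds tighter than OR, so this parses as genre = 'Animation' OR (genre = 'Horror' AND rating > 5.6)

Fix: Add parentheses around the OR so the AND applies to both alternatives

Corrected query:
SELECT id, genre, rating FROM movies WHERE (genre = 'Animation' OR genre = 'Horror') AND rating > 5.6

Result:
(no rows)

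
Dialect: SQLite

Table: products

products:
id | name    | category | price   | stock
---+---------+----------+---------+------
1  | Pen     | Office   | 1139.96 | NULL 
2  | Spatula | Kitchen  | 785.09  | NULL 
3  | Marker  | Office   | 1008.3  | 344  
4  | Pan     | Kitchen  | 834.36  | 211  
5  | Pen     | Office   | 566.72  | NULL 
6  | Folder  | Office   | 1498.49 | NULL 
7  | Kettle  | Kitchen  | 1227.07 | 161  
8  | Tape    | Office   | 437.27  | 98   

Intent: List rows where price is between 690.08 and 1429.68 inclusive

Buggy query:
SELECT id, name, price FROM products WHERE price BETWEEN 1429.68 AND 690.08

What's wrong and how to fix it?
Bug: BETWEEN expects the lower bound first; with 1429.68 AND 690.08 the range is empty

Fix: Write BETWEEN 690.08 AND 1429.68

Corrected query:
SELECT id, name, price FROM products WHERE price BETWEEN 690.08 AND 1429.68

Result:
id | name    | price  
---+---------+--------
1  | Pen     | 1139.96
2  | Spatula | 785.09 
3  | Marker  | 1008.3 
4  | Pan     | 834.36 
7  | Kettle  | 1227.07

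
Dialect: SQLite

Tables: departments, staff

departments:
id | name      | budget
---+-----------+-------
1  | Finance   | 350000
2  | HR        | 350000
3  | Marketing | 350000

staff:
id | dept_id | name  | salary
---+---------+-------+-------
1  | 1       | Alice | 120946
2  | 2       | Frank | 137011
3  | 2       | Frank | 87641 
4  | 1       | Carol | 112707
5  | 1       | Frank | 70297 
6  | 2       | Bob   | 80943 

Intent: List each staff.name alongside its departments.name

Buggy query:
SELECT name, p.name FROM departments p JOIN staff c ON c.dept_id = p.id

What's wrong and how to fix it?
Bug: 'name' exists in both joined tables, so the database can't tell which one is meant

Fix: Prefix ambiguous columns with the table alias

Corrected query:
SELECT c.name, p.name FROM departments p JOIN staff c ON c.dept_id = p.id

Result:
name  | name   
------+--------
Alice | Finance
Frank | HR     
Frank | HR     
Carol | Finance
Frank | Finance
Bob   | HR     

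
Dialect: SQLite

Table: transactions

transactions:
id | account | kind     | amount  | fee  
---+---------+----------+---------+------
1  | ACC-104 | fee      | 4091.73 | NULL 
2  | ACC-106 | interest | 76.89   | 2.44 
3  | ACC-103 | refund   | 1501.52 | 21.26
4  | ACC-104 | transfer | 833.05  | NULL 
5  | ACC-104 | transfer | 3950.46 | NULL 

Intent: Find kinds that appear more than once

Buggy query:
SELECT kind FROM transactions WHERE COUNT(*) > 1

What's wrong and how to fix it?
Bug: WHERE can't reference COUNT(*); aggregates are computed after WHERE

Fix: Group first, then use HAVING for the count condition

Corrected query:
SELECT kind FROM transactions GROUP BY kind HAVING COUNT(*) > 1

Result:
kind    
--------
transfer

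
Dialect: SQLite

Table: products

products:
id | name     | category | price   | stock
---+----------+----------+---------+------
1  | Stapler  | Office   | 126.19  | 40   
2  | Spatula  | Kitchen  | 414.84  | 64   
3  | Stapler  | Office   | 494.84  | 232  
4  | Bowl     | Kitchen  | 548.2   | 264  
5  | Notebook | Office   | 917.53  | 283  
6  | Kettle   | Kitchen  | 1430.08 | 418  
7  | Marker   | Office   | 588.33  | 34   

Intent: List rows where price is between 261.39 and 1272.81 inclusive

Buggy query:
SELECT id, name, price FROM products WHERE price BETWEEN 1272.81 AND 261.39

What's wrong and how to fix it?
Bug: BETWEEN expects the lower bound first; with 1272.81 AND 261.39 the range is empty

Fix: Write BETWEEN 261.39 AND 1272.81

Corrected query:
SELECT id, name, price FROM products WHERE price BETWEEN 261.39 AND 1272.81

Result:
id | name     | price 
---+----------+-------
2  | Spatula  | 414.84
3  | Stapler  | 494.84
4  | Bowl     | 548.2 
5  | Notebook | 917.53
7  | Marker   | 588.33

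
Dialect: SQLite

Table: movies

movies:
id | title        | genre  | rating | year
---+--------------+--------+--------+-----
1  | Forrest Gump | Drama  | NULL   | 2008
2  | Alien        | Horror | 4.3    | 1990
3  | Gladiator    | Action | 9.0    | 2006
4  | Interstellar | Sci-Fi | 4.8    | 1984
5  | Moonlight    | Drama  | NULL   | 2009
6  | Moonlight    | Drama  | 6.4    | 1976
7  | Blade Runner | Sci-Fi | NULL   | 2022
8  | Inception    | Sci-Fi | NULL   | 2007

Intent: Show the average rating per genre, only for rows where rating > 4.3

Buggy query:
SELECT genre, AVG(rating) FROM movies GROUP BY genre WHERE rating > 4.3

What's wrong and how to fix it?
Bug: Row-level WHERE must come before GROUP BY in the clause order

Fix: Move the WHERE clause before GROUP BY

Corrected query:
SELECT genre, AVG(rating) FROM movies WHERE rating > 4.3 GROUP BY genre

Result:
genre  | AVG(rating)
-------+------------
Action | 9          
Drama  | 6.4        
Sci-Fi | 4.8        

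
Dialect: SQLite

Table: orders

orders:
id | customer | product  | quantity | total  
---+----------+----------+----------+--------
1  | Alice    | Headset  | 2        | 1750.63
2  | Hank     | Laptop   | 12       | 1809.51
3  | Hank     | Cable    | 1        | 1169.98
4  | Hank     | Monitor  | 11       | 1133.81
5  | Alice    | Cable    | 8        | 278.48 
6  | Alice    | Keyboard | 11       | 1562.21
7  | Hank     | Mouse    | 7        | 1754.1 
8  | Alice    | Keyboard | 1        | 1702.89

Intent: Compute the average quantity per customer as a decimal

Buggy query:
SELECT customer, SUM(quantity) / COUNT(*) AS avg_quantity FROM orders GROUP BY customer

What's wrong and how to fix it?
Bug: Both operands are integers, so '/' performs integer division and truncates

Fix: Cast one side to REAL so the division keeps the fractional part

Corrected query:
SELECT customer, SUM(quantity) * 1.0 / COUNT(*) AS avg_quantity FROM orders GROUP BY customer

Result:
customer | avg_quantity
---------+-------------
Alice    | 5.5         
Hank     | 7.75        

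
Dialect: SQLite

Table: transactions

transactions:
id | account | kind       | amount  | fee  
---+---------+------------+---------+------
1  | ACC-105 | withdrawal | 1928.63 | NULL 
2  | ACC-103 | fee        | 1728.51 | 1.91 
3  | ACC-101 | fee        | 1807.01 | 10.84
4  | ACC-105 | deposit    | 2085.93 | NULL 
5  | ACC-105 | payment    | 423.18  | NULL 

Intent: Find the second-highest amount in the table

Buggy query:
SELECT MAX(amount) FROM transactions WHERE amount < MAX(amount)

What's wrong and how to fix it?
Bug: The inner MAX is an aggregate inside WHERE, which is not allowed

Fix: Compute the overall MAX in a subquery, then take MAX of rows below it

Corrected query:
SELECT MAX(amount) FROM transactions WHERE amount < (SELECT MAX(amount) FROM transactions)

Result:
MAX(amount)
-----------
1928.63    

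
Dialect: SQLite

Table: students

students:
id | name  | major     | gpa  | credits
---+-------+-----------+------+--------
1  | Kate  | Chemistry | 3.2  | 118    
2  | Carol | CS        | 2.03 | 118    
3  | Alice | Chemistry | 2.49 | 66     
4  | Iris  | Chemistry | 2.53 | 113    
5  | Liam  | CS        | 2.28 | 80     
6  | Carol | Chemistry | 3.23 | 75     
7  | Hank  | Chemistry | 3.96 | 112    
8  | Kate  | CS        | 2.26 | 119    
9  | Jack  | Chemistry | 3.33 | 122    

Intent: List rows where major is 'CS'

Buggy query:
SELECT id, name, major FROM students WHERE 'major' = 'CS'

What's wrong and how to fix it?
Bug: Single quotes denote string literals in SQL; the column name is being compared as a constant string

Fix: Reference the column as major without single quotes

Corrected query:
SELECT id, name, major FROM students WHERE major = 'CS'

Result:
id | name  | major
---+-------+------
2  | Carol | CS   
5  | Liam  | CS   
8  | Kate  | CS   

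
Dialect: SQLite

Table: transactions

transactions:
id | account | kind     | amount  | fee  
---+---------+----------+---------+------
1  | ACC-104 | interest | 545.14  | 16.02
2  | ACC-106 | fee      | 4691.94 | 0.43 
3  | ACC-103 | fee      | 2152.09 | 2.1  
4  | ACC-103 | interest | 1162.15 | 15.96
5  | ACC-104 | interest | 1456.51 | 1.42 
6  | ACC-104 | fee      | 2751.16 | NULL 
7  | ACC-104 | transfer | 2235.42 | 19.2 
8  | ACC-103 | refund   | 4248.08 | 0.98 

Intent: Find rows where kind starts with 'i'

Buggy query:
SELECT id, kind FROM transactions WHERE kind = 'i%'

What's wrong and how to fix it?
Bug: '=' compares the literal string including the % character; pattern matching needs LIKE

Fix: Replace '=' with LIKE so 'i%' is treated as a pattern

Corrected query:
SELECT id, kind FROM transactions WHERE kind LIKE 'i%'

Result:
id | kind    
---+---------
1  | interest
4  | interest
5  | interest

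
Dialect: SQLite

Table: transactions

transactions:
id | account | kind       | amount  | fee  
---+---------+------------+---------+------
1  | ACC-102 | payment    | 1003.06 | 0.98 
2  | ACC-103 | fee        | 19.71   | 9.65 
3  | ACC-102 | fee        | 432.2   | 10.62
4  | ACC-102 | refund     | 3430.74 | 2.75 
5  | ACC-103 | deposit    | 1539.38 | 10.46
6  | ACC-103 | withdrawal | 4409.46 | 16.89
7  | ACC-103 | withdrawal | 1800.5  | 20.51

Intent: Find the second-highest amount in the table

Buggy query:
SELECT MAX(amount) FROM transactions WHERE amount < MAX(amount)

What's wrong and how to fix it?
Bug: MAX(amount) on the right of the comparison is an aggregate-in-WHERE error

Fix: Compute the overall MAX in a subquery, then take MAX of rows below it

Corrected query:
SELECT MAX(amount) FROM transactions WHERE amount < (SELECT MAX(amount) FROM transactions)

Result:
MAX(amount)
-----------
3430.74    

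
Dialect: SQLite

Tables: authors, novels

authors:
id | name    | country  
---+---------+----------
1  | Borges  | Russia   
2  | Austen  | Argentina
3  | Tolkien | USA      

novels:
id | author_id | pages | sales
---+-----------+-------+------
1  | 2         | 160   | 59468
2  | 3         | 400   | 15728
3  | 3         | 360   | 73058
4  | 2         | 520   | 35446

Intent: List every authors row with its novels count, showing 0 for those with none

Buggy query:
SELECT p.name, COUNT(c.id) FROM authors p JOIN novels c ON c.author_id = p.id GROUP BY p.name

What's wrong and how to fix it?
Bug: INNER JOIN drops authors rows that have no matching novels rows

Fix: Switch to LEFT JOIN to retain unmatched parent rows

Corrected query:
SELECT p.name, COUNT(c.id) FROM authors p LEFT JOIN novels c ON c.author_id = p.id GROUP BY p.name

Result:
name    | COUNT(c.id)
--------+------------
Austen  | 2          
Borges  | 0          
Tolkien | 2          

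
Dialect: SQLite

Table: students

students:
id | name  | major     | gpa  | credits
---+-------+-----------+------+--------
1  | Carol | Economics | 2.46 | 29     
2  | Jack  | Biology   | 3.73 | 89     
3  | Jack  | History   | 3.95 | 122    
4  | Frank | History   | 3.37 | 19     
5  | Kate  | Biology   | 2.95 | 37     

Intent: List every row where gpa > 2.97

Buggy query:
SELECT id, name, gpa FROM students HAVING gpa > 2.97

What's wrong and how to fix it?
Bug: This is a non-aggregate query (no GROUP BY, no aggregates), so in SQLite the HAVING clause is invalid here; a row-level condition belongs in WHERE

Fix: Replace HAVING with WHERE since the condition applies to individual rows

Corrected query:
SELECT id, name, gpa FROM students WHERE gpa > 2.97

Result:
id | name  | gpa 
---+-------+-----
2  | Jack  | 3.73
3  | Jack  | 3.95
4  | Frank | 3.37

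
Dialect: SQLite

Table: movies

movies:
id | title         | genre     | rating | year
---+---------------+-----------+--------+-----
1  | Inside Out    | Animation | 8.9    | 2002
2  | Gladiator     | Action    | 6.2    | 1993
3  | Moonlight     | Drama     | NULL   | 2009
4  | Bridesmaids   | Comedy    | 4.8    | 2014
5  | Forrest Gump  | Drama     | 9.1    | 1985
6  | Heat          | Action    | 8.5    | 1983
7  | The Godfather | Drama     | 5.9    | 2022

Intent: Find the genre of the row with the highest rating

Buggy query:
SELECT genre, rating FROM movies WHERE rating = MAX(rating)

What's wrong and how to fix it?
Bug: MAX(rating) is an aggregate and cannot be used directly in WHERE

Fix: Use a subquery: WHERE rating = (SELECT MAX(rating) FROM movies)

Corrected query:
SELECT genre, rating FROM movies WHERE rating = (SELECT MAX(rating) FROM movies)

Result:
genre | rating
------+-------
Drama | 9.1   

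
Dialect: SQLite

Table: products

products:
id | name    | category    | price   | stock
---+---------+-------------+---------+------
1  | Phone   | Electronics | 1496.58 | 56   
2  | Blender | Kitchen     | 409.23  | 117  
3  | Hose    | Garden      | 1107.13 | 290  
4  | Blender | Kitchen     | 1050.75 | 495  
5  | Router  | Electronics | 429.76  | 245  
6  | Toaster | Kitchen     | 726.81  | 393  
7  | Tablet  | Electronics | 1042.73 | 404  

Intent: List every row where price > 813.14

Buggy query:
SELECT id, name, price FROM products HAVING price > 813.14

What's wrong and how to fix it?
Bug: This is a non-aggregate query (no GROUP BY, no aggregates), so in SQLite the HAVING clause is invalid here; a row-level condition belongs in WHERE

Fix: Replace HAVING with WHERE since the condition applies to individual rows

Corrected query:
SELECT id, name, price FROM products WHERE price > 813.14

Result:
id | name    | price  
---+---------+--------
1  | Phone   | 1496.58
3  | Hose    | 1107.13
4  | Blender | 1050.75
7  | Tablet  | 1042.73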